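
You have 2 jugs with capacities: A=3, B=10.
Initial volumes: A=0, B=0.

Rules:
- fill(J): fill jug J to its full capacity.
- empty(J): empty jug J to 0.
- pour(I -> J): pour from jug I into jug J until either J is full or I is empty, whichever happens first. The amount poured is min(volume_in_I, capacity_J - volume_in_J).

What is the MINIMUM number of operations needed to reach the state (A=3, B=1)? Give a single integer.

Answer: 6

Derivation:
BFS from (A=0, B=0). One shortest path:
  1. fill(B) -> (A=0 B=10)
  2. pour(B -> A) -> (A=3 B=7)
  3. empty(A) -> (A=0 B=7)
  4. pour(B -> A) -> (A=3 B=4)
  5. empty(A) -> (A=0 B=4)
  6. pour(B -> A) -> (A=3 B=1)
Reached target in 6 moves.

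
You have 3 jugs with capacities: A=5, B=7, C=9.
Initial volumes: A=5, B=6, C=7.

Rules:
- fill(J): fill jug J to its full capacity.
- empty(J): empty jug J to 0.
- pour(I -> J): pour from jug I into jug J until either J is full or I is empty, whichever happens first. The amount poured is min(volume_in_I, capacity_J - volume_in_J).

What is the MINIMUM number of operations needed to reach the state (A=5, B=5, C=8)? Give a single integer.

Answer: 3

Derivation:
BFS from (A=5, B=6, C=7). One shortest path:
  1. pour(A -> B) -> (A=4 B=7 C=7)
  2. pour(B -> C) -> (A=4 B=5 C=9)
  3. pour(C -> A) -> (A=5 B=5 C=8)
Reached target in 3 moves.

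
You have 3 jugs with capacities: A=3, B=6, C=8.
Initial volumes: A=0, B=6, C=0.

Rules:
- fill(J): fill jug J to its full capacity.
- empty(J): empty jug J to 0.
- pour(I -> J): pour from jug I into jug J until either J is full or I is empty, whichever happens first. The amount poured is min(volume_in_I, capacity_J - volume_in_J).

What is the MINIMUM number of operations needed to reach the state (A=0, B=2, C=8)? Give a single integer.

BFS from (A=0, B=6, C=0). One shortest path:
  1. empty(B) -> (A=0 B=0 C=0)
  2. fill(C) -> (A=0 B=0 C=8)
  3. pour(C -> B) -> (A=0 B=6 C=2)
  4. empty(B) -> (A=0 B=0 C=2)
  5. pour(C -> B) -> (A=0 B=2 C=0)
  6. fill(C) -> (A=0 B=2 C=8)
Reached target in 6 moves.

Answer: 6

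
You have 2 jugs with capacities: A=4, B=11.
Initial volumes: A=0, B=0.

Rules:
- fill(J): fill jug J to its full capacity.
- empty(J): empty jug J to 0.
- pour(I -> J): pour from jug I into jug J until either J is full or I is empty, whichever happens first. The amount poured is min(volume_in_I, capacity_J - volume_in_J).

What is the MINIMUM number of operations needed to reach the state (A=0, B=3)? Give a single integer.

BFS from (A=0, B=0). One shortest path:
  1. fill(B) -> (A=0 B=11)
  2. pour(B -> A) -> (A=4 B=7)
  3. empty(A) -> (A=0 B=7)
  4. pour(B -> A) -> (A=4 B=3)
  5. empty(A) -> (A=0 B=3)
Reached target in 5 moves.

Answer: 5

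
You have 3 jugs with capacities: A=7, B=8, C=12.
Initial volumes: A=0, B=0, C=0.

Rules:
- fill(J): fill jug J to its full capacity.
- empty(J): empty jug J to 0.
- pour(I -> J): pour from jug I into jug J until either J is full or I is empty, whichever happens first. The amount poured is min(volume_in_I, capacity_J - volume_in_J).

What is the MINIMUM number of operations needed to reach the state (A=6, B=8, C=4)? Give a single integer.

BFS from (A=0, B=0, C=0). One shortest path:
  1. fill(A) -> (A=7 B=0 C=0)
  2. fill(C) -> (A=7 B=0 C=12)
  3. pour(A -> B) -> (A=0 B=7 C=12)
  4. fill(A) -> (A=7 B=7 C=12)
  5. pour(A -> B) -> (A=6 B=8 C=12)
  6. empty(B) -> (A=6 B=0 C=12)
  7. pour(C -> B) -> (A=6 B=8 C=4)
Reached target in 7 moves.

Answer: 7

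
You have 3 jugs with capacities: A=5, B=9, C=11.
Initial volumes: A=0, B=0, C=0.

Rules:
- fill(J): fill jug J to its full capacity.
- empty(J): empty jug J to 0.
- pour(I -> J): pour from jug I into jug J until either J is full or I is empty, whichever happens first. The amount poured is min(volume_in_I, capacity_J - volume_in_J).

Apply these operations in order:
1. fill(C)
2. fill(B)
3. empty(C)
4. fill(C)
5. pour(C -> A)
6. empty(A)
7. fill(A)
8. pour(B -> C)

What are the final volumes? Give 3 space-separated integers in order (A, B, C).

Step 1: fill(C) -> (A=0 B=0 C=11)
Step 2: fill(B) -> (A=0 B=9 C=11)
Step 3: empty(C) -> (A=0 B=9 C=0)
Step 4: fill(C) -> (A=0 B=9 C=11)
Step 5: pour(C -> A) -> (A=5 B=9 C=6)
Step 6: empty(A) -> (A=0 B=9 C=6)
Step 7: fill(A) -> (A=5 B=9 C=6)
Step 8: pour(B -> C) -> (A=5 B=4 C=11)

Answer: 5 4 11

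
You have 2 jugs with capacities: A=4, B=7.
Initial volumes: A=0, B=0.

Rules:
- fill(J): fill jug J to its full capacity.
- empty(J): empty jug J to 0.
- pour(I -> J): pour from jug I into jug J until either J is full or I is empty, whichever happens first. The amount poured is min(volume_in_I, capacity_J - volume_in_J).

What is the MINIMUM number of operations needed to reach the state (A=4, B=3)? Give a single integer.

BFS from (A=0, B=0). One shortest path:
  1. fill(B) -> (A=0 B=7)
  2. pour(B -> A) -> (A=4 B=3)
Reached target in 2 moves.

Answer: 2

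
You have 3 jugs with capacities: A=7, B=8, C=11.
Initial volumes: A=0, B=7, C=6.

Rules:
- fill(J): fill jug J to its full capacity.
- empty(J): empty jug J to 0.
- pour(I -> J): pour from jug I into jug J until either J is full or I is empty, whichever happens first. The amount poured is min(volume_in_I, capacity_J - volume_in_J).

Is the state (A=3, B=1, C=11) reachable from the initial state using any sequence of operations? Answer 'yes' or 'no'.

BFS from (A=0, B=7, C=6):
  1. empty(C) -> (A=0 B=7 C=0)
  2. pour(B -> C) -> (A=0 B=0 C=7)
  3. fill(B) -> (A=0 B=8 C=7)
  4. pour(B -> A) -> (A=7 B=1 C=7)
  5. pour(A -> C) -> (A=3 B=1 C=11)
Target reached → yes.

Answer: yes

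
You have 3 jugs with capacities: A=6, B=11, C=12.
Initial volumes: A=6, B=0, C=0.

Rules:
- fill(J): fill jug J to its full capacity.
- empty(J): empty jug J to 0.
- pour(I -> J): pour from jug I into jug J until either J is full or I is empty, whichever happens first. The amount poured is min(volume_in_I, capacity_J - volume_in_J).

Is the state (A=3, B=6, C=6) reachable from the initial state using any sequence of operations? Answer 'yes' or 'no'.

BFS explored all 542 reachable states.
Reachable set includes: (0,0,0), (0,0,1), (0,0,2), (0,0,3), (0,0,4), (0,0,5), (0,0,6), (0,0,7), (0,0,8), (0,0,9), (0,0,10), (0,0,11) ...
Target (A=3, B=6, C=6) not in reachable set → no.

Answer: no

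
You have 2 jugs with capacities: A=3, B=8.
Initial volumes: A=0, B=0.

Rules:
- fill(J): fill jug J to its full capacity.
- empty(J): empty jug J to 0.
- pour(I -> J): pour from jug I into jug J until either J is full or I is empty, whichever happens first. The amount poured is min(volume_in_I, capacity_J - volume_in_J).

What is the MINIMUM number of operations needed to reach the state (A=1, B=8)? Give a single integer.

Answer: 6

Derivation:
BFS from (A=0, B=0). One shortest path:
  1. fill(A) -> (A=3 B=0)
  2. pour(A -> B) -> (A=0 B=3)
  3. fill(A) -> (A=3 B=3)
  4. pour(A -> B) -> (A=0 B=6)
  5. fill(A) -> (A=3 B=6)
  6. pour(A -> B) -> (A=1 B=8)
Reached target in 6 moves.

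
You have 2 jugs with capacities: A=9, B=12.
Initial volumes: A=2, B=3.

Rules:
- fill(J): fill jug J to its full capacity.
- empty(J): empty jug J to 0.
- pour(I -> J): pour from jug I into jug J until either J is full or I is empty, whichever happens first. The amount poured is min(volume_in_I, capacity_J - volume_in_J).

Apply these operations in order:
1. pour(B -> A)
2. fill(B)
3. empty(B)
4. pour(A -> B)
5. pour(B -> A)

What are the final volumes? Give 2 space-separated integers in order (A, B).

Answer: 5 0

Derivation:
Step 1: pour(B -> A) -> (A=5 B=0)
Step 2: fill(B) -> (A=5 B=12)
Step 3: empty(B) -> (A=5 B=0)
Step 4: pour(A -> B) -> (A=0 B=5)
Step 5: pour(B -> A) -> (A=5 B=0)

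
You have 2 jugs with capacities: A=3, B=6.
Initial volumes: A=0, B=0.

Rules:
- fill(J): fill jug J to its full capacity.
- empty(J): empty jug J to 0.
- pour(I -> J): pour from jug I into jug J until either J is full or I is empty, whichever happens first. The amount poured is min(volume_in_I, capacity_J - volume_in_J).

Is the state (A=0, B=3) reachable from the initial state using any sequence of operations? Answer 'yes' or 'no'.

Answer: yes

Derivation:
BFS from (A=0, B=0):
  1. fill(A) -> (A=3 B=0)
  2. pour(A -> B) -> (A=0 B=3)
Target reached → yes.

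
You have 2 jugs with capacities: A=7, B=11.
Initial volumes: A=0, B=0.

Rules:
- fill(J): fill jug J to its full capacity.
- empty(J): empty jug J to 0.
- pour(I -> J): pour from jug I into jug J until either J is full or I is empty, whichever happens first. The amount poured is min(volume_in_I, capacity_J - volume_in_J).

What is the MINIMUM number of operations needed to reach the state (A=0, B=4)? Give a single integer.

Answer: 3

Derivation:
BFS from (A=0, B=0). One shortest path:
  1. fill(B) -> (A=0 B=11)
  2. pour(B -> A) -> (A=7 B=4)
  3. empty(A) -> (A=0 B=4)
Reached target in 3 moves.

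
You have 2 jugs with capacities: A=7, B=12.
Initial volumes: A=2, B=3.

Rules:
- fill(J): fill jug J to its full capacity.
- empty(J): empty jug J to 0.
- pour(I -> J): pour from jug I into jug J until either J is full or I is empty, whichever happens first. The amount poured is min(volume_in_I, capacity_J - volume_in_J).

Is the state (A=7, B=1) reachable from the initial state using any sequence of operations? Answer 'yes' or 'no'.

Answer: yes

Derivation:
BFS from (A=2, B=3):
  1. empty(A) -> (A=0 B=3)
  2. pour(B -> A) -> (A=3 B=0)
  3. fill(B) -> (A=3 B=12)
  4. pour(B -> A) -> (A=7 B=8)
  5. empty(A) -> (A=0 B=8)
  6. pour(B -> A) -> (A=7 B=1)
Target reached → yes.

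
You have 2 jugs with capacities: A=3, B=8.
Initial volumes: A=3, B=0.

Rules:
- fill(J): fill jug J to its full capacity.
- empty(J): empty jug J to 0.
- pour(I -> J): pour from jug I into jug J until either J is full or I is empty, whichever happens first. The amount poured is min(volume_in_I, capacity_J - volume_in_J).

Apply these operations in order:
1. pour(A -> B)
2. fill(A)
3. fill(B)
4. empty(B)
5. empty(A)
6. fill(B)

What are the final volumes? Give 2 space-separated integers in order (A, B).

Answer: 0 8

Derivation:
Step 1: pour(A -> B) -> (A=0 B=3)
Step 2: fill(A) -> (A=3 B=3)
Step 3: fill(B) -> (A=3 B=8)
Step 4: empty(B) -> (A=3 B=0)
Step 5: empty(A) -> (A=0 B=0)
Step 6: fill(B) -> (A=0 B=8)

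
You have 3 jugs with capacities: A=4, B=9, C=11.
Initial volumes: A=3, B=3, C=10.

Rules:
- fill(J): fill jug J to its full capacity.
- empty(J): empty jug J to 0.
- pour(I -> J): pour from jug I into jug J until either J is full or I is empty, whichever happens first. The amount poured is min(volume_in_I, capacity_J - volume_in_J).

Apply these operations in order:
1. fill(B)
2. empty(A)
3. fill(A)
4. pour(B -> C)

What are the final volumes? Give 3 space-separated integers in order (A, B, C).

Answer: 4 8 11

Derivation:
Step 1: fill(B) -> (A=3 B=9 C=10)
Step 2: empty(A) -> (A=0 B=9 C=10)
Step 3: fill(A) -> (A=4 B=9 C=10)
Step 4: pour(B -> C) -> (A=4 B=8 C=11)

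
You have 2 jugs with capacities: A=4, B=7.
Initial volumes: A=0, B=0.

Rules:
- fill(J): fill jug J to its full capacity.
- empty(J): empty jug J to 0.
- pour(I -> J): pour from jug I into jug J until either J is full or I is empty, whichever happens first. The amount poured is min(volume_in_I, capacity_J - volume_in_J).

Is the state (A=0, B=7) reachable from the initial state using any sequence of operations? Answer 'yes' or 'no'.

Answer: yes

Derivation:
BFS from (A=0, B=0):
  1. fill(B) -> (A=0 B=7)
Target reached → yes.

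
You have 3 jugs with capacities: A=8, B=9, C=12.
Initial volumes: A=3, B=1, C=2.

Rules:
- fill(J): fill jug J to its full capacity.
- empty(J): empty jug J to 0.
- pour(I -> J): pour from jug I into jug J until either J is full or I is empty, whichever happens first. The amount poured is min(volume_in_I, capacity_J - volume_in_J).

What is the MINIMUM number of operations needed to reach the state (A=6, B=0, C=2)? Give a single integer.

BFS from (A=3, B=1, C=2). One shortest path:
  1. fill(A) -> (A=8 B=1 C=2)
  2. pour(A -> C) -> (A=0 B=1 C=10)
  3. pour(B -> A) -> (A=1 B=0 C=10)
  4. fill(B) -> (A=1 B=9 C=10)
  5. pour(B -> A) -> (A=8 B=2 C=10)
  6. pour(A -> C) -> (A=6 B=2 C=12)
  7. empty(C) -> (A=6 B=2 C=0)
  8. pour(B -> C) -> (A=6 B=0 C=2)
Reached target in 8 moves.

Answer: 8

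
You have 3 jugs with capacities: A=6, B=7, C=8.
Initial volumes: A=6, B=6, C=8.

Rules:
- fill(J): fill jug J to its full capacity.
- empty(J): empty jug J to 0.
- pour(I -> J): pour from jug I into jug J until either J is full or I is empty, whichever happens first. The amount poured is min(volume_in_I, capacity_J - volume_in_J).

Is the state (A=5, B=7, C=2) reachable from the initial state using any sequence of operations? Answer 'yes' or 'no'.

Answer: yes

Derivation:
BFS from (A=6, B=6, C=8):
  1. empty(A) -> (A=0 B=6 C=8)
  2. pour(C -> A) -> (A=6 B=6 C=2)
  3. pour(A -> B) -> (A=5 B=7 C=2)
Target reached → yes.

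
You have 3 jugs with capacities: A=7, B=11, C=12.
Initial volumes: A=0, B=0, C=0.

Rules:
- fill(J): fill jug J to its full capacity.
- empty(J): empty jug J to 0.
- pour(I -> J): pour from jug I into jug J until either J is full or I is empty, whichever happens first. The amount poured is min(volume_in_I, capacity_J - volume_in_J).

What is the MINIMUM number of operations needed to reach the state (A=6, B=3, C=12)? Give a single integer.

Answer: 8

Derivation:
BFS from (A=0, B=0, C=0). One shortest path:
  1. fill(A) -> (A=7 B=0 C=0)
  2. pour(A -> B) -> (A=0 B=7 C=0)
  3. fill(A) -> (A=7 B=7 C=0)
  4. pour(A -> B) -> (A=3 B=11 C=0)
  5. pour(B -> C) -> (A=3 B=0 C=11)
  6. pour(A -> B) -> (A=0 B=3 C=11)
  7. fill(A) -> (A=7 B=3 C=11)
  8. pour(A -> C) -> (A=6 B=3 C=12)
Reached target in 8 moves.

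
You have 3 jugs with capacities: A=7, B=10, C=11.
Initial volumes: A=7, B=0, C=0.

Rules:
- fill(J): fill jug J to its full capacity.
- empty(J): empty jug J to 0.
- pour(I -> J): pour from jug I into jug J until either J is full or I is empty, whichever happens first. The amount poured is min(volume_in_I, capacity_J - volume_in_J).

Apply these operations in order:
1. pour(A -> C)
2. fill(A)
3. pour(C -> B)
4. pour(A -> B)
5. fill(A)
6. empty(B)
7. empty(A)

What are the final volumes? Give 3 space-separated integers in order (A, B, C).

Answer: 0 0 0

Derivation:
Step 1: pour(A -> C) -> (A=0 B=0 C=7)
Step 2: fill(A) -> (A=7 B=0 C=7)
Step 3: pour(C -> B) -> (A=7 B=7 C=0)
Step 4: pour(A -> B) -> (A=4 B=10 C=0)
Step 5: fill(A) -> (A=7 B=10 C=0)
Step 6: empty(B) -> (A=7 B=0 C=0)
Step 7: empty(A) -> (A=0 B=0 C=0)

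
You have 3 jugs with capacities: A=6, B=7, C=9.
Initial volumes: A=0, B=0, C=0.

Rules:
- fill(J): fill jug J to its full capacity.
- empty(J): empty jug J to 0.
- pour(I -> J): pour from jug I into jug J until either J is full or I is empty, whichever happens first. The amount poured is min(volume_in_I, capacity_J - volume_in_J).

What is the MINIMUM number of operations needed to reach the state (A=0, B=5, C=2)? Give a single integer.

BFS from (A=0, B=0, C=0). One shortest path:
  1. fill(A) -> (A=6 B=0 C=0)
  2. fill(B) -> (A=6 B=7 C=0)
  3. pour(B -> C) -> (A=6 B=0 C=7)
  4. pour(A -> C) -> (A=4 B=0 C=9)
  5. pour(C -> B) -> (A=4 B=7 C=2)
  6. pour(B -> A) -> (A=6 B=5 C=2)
  7. empty(A) -> (A=0 B=5 C=2)
Reached target in 7 moves.

Answer: 7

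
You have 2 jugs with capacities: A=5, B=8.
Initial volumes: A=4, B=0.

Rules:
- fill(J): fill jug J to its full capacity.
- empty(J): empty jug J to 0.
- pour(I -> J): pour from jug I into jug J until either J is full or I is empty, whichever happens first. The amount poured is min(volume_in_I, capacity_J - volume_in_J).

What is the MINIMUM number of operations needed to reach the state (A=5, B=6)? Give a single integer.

Answer: 7

Derivation:
BFS from (A=4, B=0). One shortest path:
  1. empty(A) -> (A=0 B=0)
  2. fill(B) -> (A=0 B=8)
  3. pour(B -> A) -> (A=5 B=3)
  4. empty(A) -> (A=0 B=3)
  5. pour(B -> A) -> (A=3 B=0)
  6. fill(B) -> (A=3 B=8)
  7. pour(B -> A) -> (A=5 B=6)
Reached target in 7 moves.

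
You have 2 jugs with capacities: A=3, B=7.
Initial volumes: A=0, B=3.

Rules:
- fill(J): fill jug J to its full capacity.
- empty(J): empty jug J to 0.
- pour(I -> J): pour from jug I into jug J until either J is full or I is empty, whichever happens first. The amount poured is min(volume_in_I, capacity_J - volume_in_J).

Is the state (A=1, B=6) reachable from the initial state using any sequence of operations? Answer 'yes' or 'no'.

Answer: no

Derivation:
BFS explored all 20 reachable states.
Reachable set includes: (0,0), (0,1), (0,2), (0,3), (0,4), (0,5), (0,6), (0,7), (1,0), (1,7), (2,0), (2,7) ...
Target (A=1, B=6) not in reachable set → no.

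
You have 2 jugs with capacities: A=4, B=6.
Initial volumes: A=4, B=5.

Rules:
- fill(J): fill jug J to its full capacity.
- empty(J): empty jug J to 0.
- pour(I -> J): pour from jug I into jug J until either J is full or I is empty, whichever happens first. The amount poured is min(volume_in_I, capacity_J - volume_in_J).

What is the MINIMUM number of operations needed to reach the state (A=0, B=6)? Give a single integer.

BFS from (A=4, B=5). One shortest path:
  1. empty(A) -> (A=0 B=5)
  2. fill(B) -> (A=0 B=6)
Reached target in 2 moves.

Answer: 2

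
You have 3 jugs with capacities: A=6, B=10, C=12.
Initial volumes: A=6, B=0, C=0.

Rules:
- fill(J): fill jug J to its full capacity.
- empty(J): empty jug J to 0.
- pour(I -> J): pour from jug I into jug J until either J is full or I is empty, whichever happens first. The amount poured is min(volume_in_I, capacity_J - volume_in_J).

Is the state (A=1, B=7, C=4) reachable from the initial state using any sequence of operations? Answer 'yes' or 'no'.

BFS explored all 128 reachable states.
Reachable set includes: (0,0,0), (0,0,2), (0,0,4), (0,0,6), (0,0,8), (0,0,10), (0,0,12), (0,2,0), (0,2,2), (0,2,4), (0,2,6), (0,2,8) ...
Target (A=1, B=7, C=4) not in reachable set → no.

Answer: no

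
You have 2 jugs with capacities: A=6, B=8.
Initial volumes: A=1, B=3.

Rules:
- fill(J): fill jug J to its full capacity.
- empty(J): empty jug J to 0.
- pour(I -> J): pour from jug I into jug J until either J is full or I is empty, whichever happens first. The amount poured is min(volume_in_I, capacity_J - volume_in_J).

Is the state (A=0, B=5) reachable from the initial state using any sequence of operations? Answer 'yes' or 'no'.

Answer: yes

Derivation:
BFS from (A=1, B=3):
  1. empty(A) -> (A=0 B=3)
  2. pour(B -> A) -> (A=3 B=0)
  3. fill(B) -> (A=3 B=8)
  4. pour(B -> A) -> (A=6 B=5)
  5. empty(A) -> (A=0 B=5)
Target reached → yes.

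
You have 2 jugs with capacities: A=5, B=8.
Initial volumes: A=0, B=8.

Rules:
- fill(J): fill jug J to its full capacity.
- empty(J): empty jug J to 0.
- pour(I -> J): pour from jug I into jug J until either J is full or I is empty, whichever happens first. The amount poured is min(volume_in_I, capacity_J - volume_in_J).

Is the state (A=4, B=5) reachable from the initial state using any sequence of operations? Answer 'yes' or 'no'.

Answer: no

Derivation:
BFS explored all 26 reachable states.
Reachable set includes: (0,0), (0,1), (0,2), (0,3), (0,4), (0,5), (0,6), (0,7), (0,8), (1,0), (1,8), (2,0) ...
Target (A=4, B=5) not in reachable set → no.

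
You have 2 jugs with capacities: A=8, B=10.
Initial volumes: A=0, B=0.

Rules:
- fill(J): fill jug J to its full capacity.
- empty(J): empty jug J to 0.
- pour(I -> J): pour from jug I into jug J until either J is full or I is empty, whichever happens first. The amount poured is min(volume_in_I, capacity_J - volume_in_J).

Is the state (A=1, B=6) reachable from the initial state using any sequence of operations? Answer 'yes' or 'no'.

Answer: no

Derivation:
BFS explored all 18 reachable states.
Reachable set includes: (0,0), (0,2), (0,4), (0,6), (0,8), (0,10), (2,0), (2,10), (4,0), (4,10), (6,0), (6,10) ...
Target (A=1, B=6) not in reachable set → no.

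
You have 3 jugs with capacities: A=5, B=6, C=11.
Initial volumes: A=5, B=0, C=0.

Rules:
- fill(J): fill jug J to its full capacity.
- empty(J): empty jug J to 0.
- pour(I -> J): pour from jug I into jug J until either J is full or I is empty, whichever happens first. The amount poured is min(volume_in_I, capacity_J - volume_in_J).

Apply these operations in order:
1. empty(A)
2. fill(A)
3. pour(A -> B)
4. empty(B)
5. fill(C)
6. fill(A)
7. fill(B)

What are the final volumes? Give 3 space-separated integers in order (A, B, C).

Answer: 5 6 11

Derivation:
Step 1: empty(A) -> (A=0 B=0 C=0)
Step 2: fill(A) -> (A=5 B=0 C=0)
Step 3: pour(A -> B) -> (A=0 B=5 C=0)
Step 4: empty(B) -> (A=0 B=0 C=0)
Step 5: fill(C) -> (A=0 B=0 C=11)
Step 6: fill(A) -> (A=5 B=0 C=11)
Step 7: fill(B) -> (A=5 B=6 C=11)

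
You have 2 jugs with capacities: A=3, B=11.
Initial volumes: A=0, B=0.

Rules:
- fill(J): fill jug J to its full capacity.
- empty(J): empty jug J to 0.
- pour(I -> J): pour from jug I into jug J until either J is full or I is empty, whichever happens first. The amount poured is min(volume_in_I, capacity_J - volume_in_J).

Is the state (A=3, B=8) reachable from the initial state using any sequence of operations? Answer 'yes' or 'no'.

Answer: yes

Derivation:
BFS from (A=0, B=0):
  1. fill(B) -> (A=0 B=11)
  2. pour(B -> A) -> (A=3 B=8)
Target reached → yes.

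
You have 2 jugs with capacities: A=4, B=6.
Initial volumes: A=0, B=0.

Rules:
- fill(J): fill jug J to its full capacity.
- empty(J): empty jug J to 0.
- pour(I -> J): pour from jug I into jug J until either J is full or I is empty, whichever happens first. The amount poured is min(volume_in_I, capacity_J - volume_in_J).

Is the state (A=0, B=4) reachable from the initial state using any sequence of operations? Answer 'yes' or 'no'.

Answer: yes

Derivation:
BFS from (A=0, B=0):
  1. fill(A) -> (A=4 B=0)
  2. pour(A -> B) -> (A=0 B=4)
Target reached → yes.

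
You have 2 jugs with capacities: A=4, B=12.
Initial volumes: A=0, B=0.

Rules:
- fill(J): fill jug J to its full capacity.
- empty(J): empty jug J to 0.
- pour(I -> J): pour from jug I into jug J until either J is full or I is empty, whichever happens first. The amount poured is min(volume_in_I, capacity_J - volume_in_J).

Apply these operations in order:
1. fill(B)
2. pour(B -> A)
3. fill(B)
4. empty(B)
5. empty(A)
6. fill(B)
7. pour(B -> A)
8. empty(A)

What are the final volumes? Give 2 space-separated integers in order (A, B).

Answer: 0 8

Derivation:
Step 1: fill(B) -> (A=0 B=12)
Step 2: pour(B -> A) -> (A=4 B=8)
Step 3: fill(B) -> (A=4 B=12)
Step 4: empty(B) -> (A=4 B=0)
Step 5: empty(A) -> (A=0 B=0)
Step 6: fill(B) -> (A=0 B=12)
Step 7: pour(B -> A) -> (A=4 B=8)
Step 8: empty(A) -> (A=0 B=8)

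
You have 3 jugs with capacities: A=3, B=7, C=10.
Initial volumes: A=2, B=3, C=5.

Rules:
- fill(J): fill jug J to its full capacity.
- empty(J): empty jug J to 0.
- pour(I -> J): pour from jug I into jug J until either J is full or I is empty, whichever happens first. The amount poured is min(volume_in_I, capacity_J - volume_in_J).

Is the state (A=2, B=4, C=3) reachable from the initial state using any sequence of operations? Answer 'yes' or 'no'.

Answer: no

Derivation:
BFS explored all 245 reachable states.
Reachable set includes: (0,0,0), (0,0,1), (0,0,2), (0,0,3), (0,0,4), (0,0,5), (0,0,6), (0,0,7), (0,0,8), (0,0,9), (0,0,10), (0,1,0) ...
Target (A=2, B=4, C=3) not in reachable set → no.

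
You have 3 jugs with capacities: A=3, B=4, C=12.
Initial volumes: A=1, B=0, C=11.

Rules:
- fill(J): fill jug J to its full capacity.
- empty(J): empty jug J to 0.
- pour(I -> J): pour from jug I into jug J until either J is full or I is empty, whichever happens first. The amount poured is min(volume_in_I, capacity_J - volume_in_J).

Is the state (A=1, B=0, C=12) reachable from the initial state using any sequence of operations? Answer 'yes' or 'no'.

Answer: yes

Derivation:
BFS from (A=1, B=0, C=11):
  1. fill(C) -> (A=1 B=0 C=12)
Target reached → yes.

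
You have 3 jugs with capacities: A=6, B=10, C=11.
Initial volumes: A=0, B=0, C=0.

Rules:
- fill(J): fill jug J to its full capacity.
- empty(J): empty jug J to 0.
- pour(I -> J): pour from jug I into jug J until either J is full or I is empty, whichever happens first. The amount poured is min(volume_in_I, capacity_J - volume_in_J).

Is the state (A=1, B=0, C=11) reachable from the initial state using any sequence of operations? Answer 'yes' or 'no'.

BFS from (A=0, B=0, C=0):
  1. fill(A) -> (A=6 B=0 C=0)
  2. pour(A -> C) -> (A=0 B=0 C=6)
  3. fill(A) -> (A=6 B=0 C=6)
  4. pour(A -> C) -> (A=1 B=0 C=11)
Target reached → yes.

Answer: yes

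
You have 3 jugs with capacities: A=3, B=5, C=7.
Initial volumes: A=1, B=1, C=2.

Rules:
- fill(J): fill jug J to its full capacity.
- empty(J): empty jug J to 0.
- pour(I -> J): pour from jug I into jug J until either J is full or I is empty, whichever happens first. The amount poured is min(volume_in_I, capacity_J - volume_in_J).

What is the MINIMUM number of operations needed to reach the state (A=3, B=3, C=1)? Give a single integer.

BFS from (A=1, B=1, C=2). One shortest path:
  1. pour(C -> B) -> (A=1 B=3 C=0)
  2. pour(A -> C) -> (A=0 B=3 C=1)
  3. fill(A) -> (A=3 B=3 C=1)
Reached target in 3 moves.

Answer: 3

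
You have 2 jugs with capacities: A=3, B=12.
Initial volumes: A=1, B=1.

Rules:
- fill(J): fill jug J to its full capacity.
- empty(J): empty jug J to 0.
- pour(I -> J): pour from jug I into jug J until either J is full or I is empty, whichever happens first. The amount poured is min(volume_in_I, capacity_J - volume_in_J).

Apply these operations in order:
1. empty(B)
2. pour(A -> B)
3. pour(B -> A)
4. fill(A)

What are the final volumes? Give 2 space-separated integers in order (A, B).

Step 1: empty(B) -> (A=1 B=0)
Step 2: pour(A -> B) -> (A=0 B=1)
Step 3: pour(B -> A) -> (A=1 B=0)
Step 4: fill(A) -> (A=3 B=0)

Answer: 3 0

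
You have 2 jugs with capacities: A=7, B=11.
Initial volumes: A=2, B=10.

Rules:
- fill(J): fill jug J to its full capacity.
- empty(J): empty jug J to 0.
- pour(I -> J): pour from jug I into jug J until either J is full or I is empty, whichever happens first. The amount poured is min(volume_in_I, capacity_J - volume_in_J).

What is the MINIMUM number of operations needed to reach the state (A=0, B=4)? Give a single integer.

Answer: 4

Derivation:
BFS from (A=2, B=10). One shortest path:
  1. empty(A) -> (A=0 B=10)
  2. fill(B) -> (A=0 B=11)
  3. pour(B -> A) -> (A=7 B=4)
  4. empty(A) -> (A=0 B=4)
Reached target in 4 moves.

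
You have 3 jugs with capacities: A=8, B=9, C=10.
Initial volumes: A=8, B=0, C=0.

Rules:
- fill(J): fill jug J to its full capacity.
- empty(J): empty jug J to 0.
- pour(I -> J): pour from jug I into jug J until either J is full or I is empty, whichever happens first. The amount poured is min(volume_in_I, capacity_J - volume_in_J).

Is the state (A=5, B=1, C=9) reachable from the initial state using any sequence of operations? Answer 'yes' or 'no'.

BFS explored all 486 reachable states.
Reachable set includes: (0,0,0), (0,0,1), (0,0,2), (0,0,3), (0,0,4), (0,0,5), (0,0,6), (0,0,7), (0,0,8), (0,0,9), (0,0,10), (0,1,0) ...
Target (A=5, B=1, C=9) not in reachable set → no.

Answer: no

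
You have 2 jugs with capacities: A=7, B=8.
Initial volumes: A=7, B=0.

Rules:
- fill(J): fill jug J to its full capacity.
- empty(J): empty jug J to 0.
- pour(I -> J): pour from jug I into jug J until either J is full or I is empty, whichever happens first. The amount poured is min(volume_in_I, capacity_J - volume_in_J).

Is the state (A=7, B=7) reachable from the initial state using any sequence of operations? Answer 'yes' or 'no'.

Answer: yes

Derivation:
BFS from (A=7, B=0):
  1. pour(A -> B) -> (A=0 B=7)
  2. fill(A) -> (A=7 B=7)
Target reached → yes.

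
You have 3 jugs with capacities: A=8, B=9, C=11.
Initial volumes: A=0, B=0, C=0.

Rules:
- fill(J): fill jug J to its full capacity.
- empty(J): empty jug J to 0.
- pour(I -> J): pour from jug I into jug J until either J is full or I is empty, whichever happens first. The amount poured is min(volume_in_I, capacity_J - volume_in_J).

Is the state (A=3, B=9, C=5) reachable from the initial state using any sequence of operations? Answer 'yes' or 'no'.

Answer: yes

Derivation:
BFS from (A=0, B=0, C=0):
  1. fill(A) -> (A=8 B=0 C=0)
  2. pour(A -> B) -> (A=0 B=8 C=0)
  3. fill(A) -> (A=8 B=8 C=0)
  4. pour(A -> C) -> (A=0 B=8 C=8)
  5. pour(B -> C) -> (A=0 B=5 C=11)
  6. pour(C -> A) -> (A=8 B=5 C=3)
  7. empty(A) -> (A=0 B=5 C=3)
  8. pour(C -> A) -> (A=3 B=5 C=0)
  9. pour(B -> C) -> (A=3 B=0 C=5)
  10. fill(B) -> (A=3 B=9 C=5)
Target reached → yes.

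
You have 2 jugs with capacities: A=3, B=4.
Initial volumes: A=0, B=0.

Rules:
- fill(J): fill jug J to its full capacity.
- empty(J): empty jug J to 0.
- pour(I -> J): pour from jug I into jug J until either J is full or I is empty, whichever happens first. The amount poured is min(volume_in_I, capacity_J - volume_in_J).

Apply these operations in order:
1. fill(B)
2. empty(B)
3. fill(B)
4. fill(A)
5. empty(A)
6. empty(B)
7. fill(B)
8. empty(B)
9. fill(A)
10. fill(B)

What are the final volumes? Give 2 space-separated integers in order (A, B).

Answer: 3 4

Derivation:
Step 1: fill(B) -> (A=0 B=4)
Step 2: empty(B) -> (A=0 B=0)
Step 3: fill(B) -> (A=0 B=4)
Step 4: fill(A) -> (A=3 B=4)
Step 5: empty(A) -> (A=0 B=4)
Step 6: empty(B) -> (A=0 B=0)
Step 7: fill(B) -> (A=0 B=4)
Step 8: empty(B) -> (A=0 B=0)
Step 9: fill(A) -> (A=3 B=0)
Step 10: fill(B) -> (A=3 B=4)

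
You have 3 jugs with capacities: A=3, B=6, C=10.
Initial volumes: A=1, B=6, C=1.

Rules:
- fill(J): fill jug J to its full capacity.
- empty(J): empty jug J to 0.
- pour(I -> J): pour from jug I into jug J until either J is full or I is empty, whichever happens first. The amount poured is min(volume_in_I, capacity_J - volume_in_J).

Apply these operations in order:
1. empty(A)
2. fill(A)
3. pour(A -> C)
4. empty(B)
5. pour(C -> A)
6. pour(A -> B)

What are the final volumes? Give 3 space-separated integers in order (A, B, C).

Answer: 0 3 1

Derivation:
Step 1: empty(A) -> (A=0 B=6 C=1)
Step 2: fill(A) -> (A=3 B=6 C=1)
Step 3: pour(A -> C) -> (A=0 B=6 C=4)
Step 4: empty(B) -> (A=0 B=0 C=4)
Step 5: pour(C -> A) -> (A=3 B=0 C=1)
Step 6: pour(A -> B) -> (A=0 B=3 C=1)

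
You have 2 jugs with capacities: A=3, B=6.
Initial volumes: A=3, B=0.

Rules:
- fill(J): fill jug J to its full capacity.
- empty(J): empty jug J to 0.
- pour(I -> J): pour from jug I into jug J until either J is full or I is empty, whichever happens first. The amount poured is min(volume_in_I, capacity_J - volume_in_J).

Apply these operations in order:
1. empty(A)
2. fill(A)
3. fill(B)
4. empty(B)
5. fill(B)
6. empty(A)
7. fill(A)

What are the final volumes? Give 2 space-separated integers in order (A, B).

Answer: 3 6

Derivation:
Step 1: empty(A) -> (A=0 B=0)
Step 2: fill(A) -> (A=3 B=0)
Step 3: fill(B) -> (A=3 B=6)
Step 4: empty(B) -> (A=3 B=0)
Step 5: fill(B) -> (A=3 B=6)
Step 6: empty(A) -> (A=0 B=6)
Step 7: fill(A) -> (A=3 B=6)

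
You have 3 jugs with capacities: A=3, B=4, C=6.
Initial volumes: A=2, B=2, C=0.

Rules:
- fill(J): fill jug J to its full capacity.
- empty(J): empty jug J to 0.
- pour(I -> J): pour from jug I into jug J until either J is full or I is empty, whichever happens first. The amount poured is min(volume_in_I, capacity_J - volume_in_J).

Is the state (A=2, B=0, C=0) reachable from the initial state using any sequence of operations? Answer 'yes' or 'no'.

BFS from (A=2, B=2, C=0):
  1. empty(B) -> (A=2 B=0 C=0)
Target reached → yes.

Answer: yes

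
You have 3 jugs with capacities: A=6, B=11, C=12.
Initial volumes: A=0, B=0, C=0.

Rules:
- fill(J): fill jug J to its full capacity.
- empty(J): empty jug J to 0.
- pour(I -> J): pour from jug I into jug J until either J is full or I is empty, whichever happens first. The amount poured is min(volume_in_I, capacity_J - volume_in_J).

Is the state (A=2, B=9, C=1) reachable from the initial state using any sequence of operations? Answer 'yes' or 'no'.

Answer: no

Derivation:
BFS explored all 542 reachable states.
Reachable set includes: (0,0,0), (0,0,1), (0,0,2), (0,0,3), (0,0,4), (0,0,5), (0,0,6), (0,0,7), (0,0,8), (0,0,9), (0,0,10), (0,0,11) ...
Target (A=2, B=9, C=1) not in reachable set → no.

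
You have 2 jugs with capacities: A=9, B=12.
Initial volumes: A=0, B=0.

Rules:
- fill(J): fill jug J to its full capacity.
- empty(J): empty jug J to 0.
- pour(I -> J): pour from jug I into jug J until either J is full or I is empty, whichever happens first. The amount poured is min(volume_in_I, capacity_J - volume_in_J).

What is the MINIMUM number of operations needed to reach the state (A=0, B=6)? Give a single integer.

BFS from (A=0, B=0). One shortest path:
  1. fill(A) -> (A=9 B=0)
  2. pour(A -> B) -> (A=0 B=9)
  3. fill(A) -> (A=9 B=9)
  4. pour(A -> B) -> (A=6 B=12)
  5. empty(B) -> (A=6 B=0)
  6. pour(A -> B) -> (A=0 B=6)
Reached target in 6 moves.

Answer: 6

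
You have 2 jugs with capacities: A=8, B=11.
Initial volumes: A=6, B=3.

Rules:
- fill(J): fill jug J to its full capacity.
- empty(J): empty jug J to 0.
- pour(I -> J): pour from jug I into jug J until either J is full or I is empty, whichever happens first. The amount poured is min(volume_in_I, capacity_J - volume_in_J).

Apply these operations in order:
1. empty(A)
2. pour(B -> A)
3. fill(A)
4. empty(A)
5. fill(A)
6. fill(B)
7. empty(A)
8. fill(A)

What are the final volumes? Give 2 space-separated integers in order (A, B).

Step 1: empty(A) -> (A=0 B=3)
Step 2: pour(B -> A) -> (A=3 B=0)
Step 3: fill(A) -> (A=8 B=0)
Step 4: empty(A) -> (A=0 B=0)
Step 5: fill(A) -> (A=8 B=0)
Step 6: fill(B) -> (A=8 B=11)
Step 7: empty(A) -> (A=0 B=11)
Step 8: fill(A) -> (A=8 B=11)

Answer: 8 11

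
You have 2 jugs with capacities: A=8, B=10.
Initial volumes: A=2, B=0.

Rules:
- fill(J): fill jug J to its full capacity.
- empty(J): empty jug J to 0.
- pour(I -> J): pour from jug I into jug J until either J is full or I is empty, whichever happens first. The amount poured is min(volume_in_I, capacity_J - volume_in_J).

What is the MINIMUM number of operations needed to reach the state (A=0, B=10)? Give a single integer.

Answer: 2

Derivation:
BFS from (A=2, B=0). One shortest path:
  1. empty(A) -> (A=0 B=0)
  2. fill(B) -> (A=0 B=10)
Reached target in 2 moves.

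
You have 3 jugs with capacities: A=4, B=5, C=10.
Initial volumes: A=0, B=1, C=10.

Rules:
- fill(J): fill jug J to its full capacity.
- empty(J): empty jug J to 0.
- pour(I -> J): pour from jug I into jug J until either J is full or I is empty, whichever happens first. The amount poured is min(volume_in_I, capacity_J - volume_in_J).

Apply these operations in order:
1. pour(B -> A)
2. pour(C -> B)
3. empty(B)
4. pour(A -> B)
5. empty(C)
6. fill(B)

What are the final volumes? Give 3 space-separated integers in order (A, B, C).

Step 1: pour(B -> A) -> (A=1 B=0 C=10)
Step 2: pour(C -> B) -> (A=1 B=5 C=5)
Step 3: empty(B) -> (A=1 B=0 C=5)
Step 4: pour(A -> B) -> (A=0 B=1 C=5)
Step 5: empty(C) -> (A=0 B=1 C=0)
Step 6: fill(B) -> (A=0 B=5 C=0)

Answer: 0 5 0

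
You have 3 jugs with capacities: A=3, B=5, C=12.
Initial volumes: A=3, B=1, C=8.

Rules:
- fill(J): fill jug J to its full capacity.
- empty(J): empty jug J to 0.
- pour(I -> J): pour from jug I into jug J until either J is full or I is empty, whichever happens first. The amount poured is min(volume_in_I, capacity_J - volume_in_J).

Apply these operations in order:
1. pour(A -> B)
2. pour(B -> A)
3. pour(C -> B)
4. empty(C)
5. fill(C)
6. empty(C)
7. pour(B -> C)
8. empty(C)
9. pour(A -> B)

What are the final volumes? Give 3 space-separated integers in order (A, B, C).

Answer: 0 3 0

Derivation:
Step 1: pour(A -> B) -> (A=0 B=4 C=8)
Step 2: pour(B -> A) -> (A=3 B=1 C=8)
Step 3: pour(C -> B) -> (A=3 B=5 C=4)
Step 4: empty(C) -> (A=3 B=5 C=0)
Step 5: fill(C) -> (A=3 B=5 C=12)
Step 6: empty(C) -> (A=3 B=5 C=0)
Step 7: pour(B -> C) -> (A=3 B=0 C=5)
Step 8: empty(C) -> (A=3 B=0 C=0)
Step 9: pour(A -> B) -> (A=0 B=3 C=0)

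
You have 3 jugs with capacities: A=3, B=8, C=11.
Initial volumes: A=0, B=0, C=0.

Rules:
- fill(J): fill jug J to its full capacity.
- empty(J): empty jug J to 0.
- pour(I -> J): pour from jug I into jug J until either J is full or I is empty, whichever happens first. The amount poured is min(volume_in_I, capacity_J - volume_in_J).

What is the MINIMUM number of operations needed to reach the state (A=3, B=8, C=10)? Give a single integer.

BFS from (A=0, B=0, C=0). One shortest path:
  1. fill(B) -> (A=0 B=8 C=0)
  2. pour(B -> A) -> (A=3 B=5 C=0)
  3. empty(A) -> (A=0 B=5 C=0)
  4. pour(B -> A) -> (A=3 B=2 C=0)
  5. pour(B -> C) -> (A=3 B=0 C=2)
  6. fill(B) -> (A=3 B=8 C=2)
  7. pour(B -> C) -> (A=3 B=0 C=10)
  8. fill(B) -> (A=3 B=8 C=10)
Reached target in 8 moves.

Answer: 8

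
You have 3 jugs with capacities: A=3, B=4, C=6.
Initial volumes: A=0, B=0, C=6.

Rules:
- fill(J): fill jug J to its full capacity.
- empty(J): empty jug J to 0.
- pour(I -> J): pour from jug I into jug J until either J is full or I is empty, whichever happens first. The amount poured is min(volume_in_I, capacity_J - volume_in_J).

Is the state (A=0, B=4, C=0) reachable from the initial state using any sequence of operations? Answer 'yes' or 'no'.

Answer: yes

Derivation:
BFS from (A=0, B=0, C=6):
  1. fill(B) -> (A=0 B=4 C=6)
  2. empty(C) -> (A=0 B=4 C=0)
Target reached → yes.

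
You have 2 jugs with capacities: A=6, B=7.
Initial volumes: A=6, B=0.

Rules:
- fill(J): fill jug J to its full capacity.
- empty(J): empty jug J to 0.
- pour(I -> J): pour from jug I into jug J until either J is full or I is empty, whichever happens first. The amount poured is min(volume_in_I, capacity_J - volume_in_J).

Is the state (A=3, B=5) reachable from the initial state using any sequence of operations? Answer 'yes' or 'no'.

Answer: no

Derivation:
BFS explored all 26 reachable states.
Reachable set includes: (0,0), (0,1), (0,2), (0,3), (0,4), (0,5), (0,6), (0,7), (1,0), (1,7), (2,0), (2,7) ...
Target (A=3, B=5) not in reachable set → no.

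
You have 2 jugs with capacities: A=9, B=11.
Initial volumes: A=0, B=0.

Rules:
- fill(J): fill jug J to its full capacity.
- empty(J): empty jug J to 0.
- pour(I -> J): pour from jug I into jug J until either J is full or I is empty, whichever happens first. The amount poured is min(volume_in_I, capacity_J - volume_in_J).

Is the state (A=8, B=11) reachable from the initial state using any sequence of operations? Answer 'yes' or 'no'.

BFS from (A=0, B=0):
  1. fill(B) -> (A=0 B=11)
  2. pour(B -> A) -> (A=9 B=2)
  3. empty(A) -> (A=0 B=2)
  4. pour(B -> A) -> (A=2 B=0)
  5. fill(B) -> (A=2 B=11)
  6. pour(B -> A) -> (A=9 B=4)
  7. empty(A) -> (A=0 B=4)
  8. pour(B -> A) -> (A=4 B=0)
  9. fill(B) -> (A=4 B=11)
  10. pour(B -> A) -> (A=9 B=6)
  11. empty(A) -> (A=0 B=6)
  12. pour(B -> A) -> (A=6 B=0)
  13. fill(B) -> (A=6 B=11)
  14. pour(B -> A) -> (A=9 B=8)
  15. empty(A) -> (A=0 B=8)
  16. pour(B -> A) -> (A=8 B=0)
  17. fill(B) -> (A=8 B=11)
Target reached → yes.

Answer: yes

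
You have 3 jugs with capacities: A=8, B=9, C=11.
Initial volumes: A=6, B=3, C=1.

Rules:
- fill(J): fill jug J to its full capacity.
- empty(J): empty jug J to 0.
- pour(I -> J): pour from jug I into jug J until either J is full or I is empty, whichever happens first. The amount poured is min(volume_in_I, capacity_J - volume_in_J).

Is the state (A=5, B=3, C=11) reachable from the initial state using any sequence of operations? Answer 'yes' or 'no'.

BFS from (A=6, B=3, C=1):
  1. fill(A) -> (A=8 B=3 C=1)
  2. empty(C) -> (A=8 B=3 C=0)
  3. pour(A -> C) -> (A=0 B=3 C=8)
  4. fill(A) -> (A=8 B=3 C=8)
  5. pour(A -> C) -> (A=5 B=3 C=11)
Target reached → yes.

Answer: yes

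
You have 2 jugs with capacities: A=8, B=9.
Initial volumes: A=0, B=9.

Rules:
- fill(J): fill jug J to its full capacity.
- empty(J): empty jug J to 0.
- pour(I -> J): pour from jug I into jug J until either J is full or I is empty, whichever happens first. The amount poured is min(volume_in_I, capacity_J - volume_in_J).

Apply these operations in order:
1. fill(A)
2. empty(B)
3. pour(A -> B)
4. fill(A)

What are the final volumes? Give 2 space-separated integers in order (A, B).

Step 1: fill(A) -> (A=8 B=9)
Step 2: empty(B) -> (A=8 B=0)
Step 3: pour(A -> B) -> (A=0 B=8)
Step 4: fill(A) -> (A=8 B=8)

Answer: 8 8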